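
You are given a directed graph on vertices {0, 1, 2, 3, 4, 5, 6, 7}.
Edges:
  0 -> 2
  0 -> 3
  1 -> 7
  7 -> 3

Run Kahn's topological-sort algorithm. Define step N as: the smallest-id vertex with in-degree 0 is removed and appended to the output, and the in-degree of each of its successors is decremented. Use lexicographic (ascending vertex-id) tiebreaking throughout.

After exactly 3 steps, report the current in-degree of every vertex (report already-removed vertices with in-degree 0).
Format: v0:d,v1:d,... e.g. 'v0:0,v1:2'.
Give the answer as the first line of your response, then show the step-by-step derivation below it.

v0:0,v1:0,v2:0,v3:1,v4:0,v5:0,v6:0,v7:0

step 1: output 0; order=[0]; indeg=(0,0,0,1,0,0,0,1)
step 2: output 1; order=[0,1]; indeg=(0,0,0,1,0,0,0,0)
step 3: output 2; order=[0,1,2]; indeg=(0,0,0,1,0,0,0,0)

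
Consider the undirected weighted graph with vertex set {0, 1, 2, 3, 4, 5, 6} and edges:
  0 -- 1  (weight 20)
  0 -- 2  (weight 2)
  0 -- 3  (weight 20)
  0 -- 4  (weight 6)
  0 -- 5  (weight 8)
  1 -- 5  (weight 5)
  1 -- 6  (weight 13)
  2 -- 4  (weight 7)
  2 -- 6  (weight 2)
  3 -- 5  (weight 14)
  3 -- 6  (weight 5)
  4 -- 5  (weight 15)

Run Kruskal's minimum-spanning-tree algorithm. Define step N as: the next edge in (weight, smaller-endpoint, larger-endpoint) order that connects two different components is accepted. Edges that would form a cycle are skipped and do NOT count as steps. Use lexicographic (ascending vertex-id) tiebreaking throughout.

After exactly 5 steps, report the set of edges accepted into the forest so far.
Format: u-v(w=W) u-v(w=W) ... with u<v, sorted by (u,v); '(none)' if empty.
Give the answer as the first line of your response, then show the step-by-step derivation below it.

0-2(w=2) 0-4(w=6) 1-5(w=5) 2-6(w=2) 3-6(w=5)

step 1: add edge 0-2 (w=2); MST = {0-2(w=2)}
step 2: add edge 2-6 (w=2); MST = {0-2(w=2) 2-6(w=2)}
step 3: add edge 1-5 (w=5); MST = {0-2(w=2) 1-5(w=5) 2-6(w=2)}
step 4: add edge 3-6 (w=5); MST = {0-2(w=2) 1-5(w=5) 2-6(w=2) 3-6(w=5)}
step 5: add edge 0-4 (w=6); MST = {0-2(w=2) 0-4(w=6) 1-5(w=5) 2-6(w=2) 3-6(w=5)}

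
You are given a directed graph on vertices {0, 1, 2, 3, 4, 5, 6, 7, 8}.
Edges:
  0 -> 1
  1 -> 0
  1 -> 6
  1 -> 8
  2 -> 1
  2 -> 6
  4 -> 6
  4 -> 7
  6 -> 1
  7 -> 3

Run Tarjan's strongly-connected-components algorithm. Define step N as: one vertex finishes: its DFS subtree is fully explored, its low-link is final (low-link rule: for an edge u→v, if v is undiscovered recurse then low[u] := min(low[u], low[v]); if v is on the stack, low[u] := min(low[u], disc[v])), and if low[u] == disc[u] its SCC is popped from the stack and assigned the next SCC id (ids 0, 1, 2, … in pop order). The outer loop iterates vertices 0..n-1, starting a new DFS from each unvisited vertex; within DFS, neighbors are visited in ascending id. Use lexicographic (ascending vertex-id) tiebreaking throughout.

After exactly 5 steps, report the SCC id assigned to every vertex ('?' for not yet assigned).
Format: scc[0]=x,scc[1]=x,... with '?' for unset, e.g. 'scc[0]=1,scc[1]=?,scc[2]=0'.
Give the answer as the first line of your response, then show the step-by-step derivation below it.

scc[0]=1,scc[1]=1,scc[2]=2,scc[3]=?,scc[4]=?,scc[5]=?,scc[6]=1,scc[7]=?,scc[8]=0

step 1: low=(low[0]=0,low[1]=0,low[2]=?,low[3]=?,low[4]=?,low[5]=?,low[6]=1,low[7]=?,low[8]=?); scc=(scc[0]=?,scc[1]=?,scc[2]=?,scc[3]=?,scc[4]=?,scc[5]=?,scc[6]=?,scc[7]=?,scc[8]=?)
step 2: low=(low[0]=0,low[1]=0,low[2]=?,low[3]=?,low[4]=?,low[5]=?,low[6]=1,low[7]=?,low[8]=3); scc=(scc[0]=?,scc[1]=?,scc[2]=?,scc[3]=?,scc[4]=?,scc[5]=?,scc[6]=?,scc[7]=?,scc[8]=0)
step 3: low=(low[0]=0,low[1]=0,low[2]=?,low[3]=?,low[4]=?,low[5]=?,low[6]=1,low[7]=?,low[8]=3); scc=(scc[0]=?,scc[1]=?,scc[2]=?,scc[3]=?,scc[4]=?,scc[5]=?,scc[6]=?,scc[7]=?,scc[8]=0)
step 4: low=(low[0]=0,low[1]=0,low[2]=?,low[3]=?,low[4]=?,low[5]=?,low[6]=1,low[7]=?,low[8]=3); scc=(scc[0]=1,scc[1]=1,scc[2]=?,scc[3]=?,scc[4]=?,scc[5]=?,scc[6]=1,scc[7]=?,scc[8]=0)
step 5: low=(low[0]=0,low[1]=0,low[2]=4,low[3]=?,low[4]=?,low[5]=?,low[6]=1,low[7]=?,low[8]=3); scc=(scc[0]=1,scc[1]=1,scc[2]=2,scc[3]=?,scc[4]=?,scc[5]=?,scc[6]=1,scc[7]=?,scc[8]=0)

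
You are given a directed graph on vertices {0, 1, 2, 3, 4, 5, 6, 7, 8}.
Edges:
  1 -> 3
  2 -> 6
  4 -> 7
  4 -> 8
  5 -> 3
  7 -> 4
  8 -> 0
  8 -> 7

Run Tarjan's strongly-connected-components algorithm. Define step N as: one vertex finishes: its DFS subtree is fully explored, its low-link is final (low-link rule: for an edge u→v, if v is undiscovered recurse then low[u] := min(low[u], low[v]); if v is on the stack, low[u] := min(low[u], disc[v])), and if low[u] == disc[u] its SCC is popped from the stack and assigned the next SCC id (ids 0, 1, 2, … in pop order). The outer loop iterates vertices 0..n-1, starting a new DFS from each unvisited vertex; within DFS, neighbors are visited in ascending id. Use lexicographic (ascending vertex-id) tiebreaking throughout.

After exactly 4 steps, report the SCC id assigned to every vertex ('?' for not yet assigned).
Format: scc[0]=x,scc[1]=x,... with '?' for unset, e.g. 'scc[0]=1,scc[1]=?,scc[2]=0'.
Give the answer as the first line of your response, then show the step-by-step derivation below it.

scc[0]=0,scc[1]=2,scc[2]=?,scc[3]=1,scc[4]=?,scc[5]=?,scc[6]=3,scc[7]=?,scc[8]=?

step 1: low=(low[0]=0,low[1]=?,low[2]=?,low[3]=?,low[4]=?,low[5]=?,low[6]=?,low[7]=?,low[8]=?); scc=(scc[0]=0,scc[1]=?,scc[2]=?,scc[3]=?,scc[4]=?,scc[5]=?,scc[6]=?,scc[7]=?,scc[8]=?)
step 2: low=(low[0]=0,low[1]=1,low[2]=?,low[3]=2,low[4]=?,low[5]=?,low[6]=?,low[7]=?,low[8]=?); scc=(scc[0]=0,scc[1]=?,scc[2]=?,scc[3]=1,scc[4]=?,scc[5]=?,scc[6]=?,scc[7]=?,scc[8]=?)
step 3: low=(low[0]=0,low[1]=1,low[2]=?,low[3]=2,low[4]=?,low[5]=?,low[6]=?,low[7]=?,low[8]=?); scc=(scc[0]=0,scc[1]=2,scc[2]=?,scc[3]=1,scc[4]=?,scc[5]=?,scc[6]=?,scc[7]=?,scc[8]=?)
step 4: low=(low[0]=0,low[1]=1,low[2]=3,low[3]=2,low[4]=?,low[5]=?,low[6]=4,low[7]=?,low[8]=?); scc=(scc[0]=0,scc[1]=2,scc[2]=?,scc[3]=1,scc[4]=?,scc[5]=?,scc[6]=3,scc[7]=?,scc[8]=?)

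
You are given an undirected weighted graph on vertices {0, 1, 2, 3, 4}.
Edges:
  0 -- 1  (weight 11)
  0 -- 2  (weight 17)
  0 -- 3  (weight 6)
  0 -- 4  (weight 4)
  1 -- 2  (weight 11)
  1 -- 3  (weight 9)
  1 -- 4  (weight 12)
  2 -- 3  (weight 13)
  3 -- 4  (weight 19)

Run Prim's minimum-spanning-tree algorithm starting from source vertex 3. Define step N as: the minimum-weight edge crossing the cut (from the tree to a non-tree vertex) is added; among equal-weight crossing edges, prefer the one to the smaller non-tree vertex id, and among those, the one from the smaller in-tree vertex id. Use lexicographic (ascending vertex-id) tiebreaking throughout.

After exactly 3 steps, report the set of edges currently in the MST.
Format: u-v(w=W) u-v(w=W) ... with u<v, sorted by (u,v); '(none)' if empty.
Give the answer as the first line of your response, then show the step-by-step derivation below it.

0-3(w=6) 0-4(w=4) 1-3(w=9)

step 1: add edge 0-3 (w=6); MST = {0-3(w=6)}
step 2: add edge 0-4 (w=4); MST = {0-3(w=6) 0-4(w=4)}
step 3: add edge 1-3 (w=9); MST = {0-3(w=6) 0-4(w=4) 1-3(w=9)}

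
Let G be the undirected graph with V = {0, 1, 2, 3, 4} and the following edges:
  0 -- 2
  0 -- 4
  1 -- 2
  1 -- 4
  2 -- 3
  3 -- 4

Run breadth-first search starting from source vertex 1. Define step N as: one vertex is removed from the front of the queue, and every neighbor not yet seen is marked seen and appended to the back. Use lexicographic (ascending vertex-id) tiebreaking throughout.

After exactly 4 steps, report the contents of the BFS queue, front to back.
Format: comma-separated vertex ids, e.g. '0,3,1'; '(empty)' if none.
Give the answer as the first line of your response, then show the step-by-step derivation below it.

3

step 1: dequeue 1; queue=[2,4]; order=1
step 2: dequeue 2; queue=[4,0,3]; order=1,2
step 3: dequeue 4; queue=[0,3]; order=1,2,4
step 4: dequeue 0; queue=[3]; order=1,2,4,0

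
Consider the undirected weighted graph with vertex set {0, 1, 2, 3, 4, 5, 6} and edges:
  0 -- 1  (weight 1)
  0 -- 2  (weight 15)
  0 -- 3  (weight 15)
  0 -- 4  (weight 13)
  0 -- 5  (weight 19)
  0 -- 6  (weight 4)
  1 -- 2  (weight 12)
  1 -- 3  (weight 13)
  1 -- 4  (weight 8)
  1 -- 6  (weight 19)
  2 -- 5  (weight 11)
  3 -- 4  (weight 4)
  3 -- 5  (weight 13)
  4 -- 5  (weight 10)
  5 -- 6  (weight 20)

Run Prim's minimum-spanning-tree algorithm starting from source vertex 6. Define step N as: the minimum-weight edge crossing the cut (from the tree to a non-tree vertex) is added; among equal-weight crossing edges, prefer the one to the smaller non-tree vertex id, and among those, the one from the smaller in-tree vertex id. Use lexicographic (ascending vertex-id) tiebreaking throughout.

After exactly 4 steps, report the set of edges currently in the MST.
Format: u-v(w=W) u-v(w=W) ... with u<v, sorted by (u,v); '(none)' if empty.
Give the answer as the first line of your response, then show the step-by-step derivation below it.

0-1(w=1) 0-6(w=4) 1-4(w=8) 3-4(w=4)

step 1: add edge 0-6 (w=4); MST = {0-6(w=4)}
step 2: add edge 0-1 (w=1); MST = {0-1(w=1) 0-6(w=4)}
step 3: add edge 1-4 (w=8); MST = {0-1(w=1) 0-6(w=4) 1-4(w=8)}
step 4: add edge 3-4 (w=4); MST = {0-1(w=1) 0-6(w=4) 1-4(w=8) 3-4(w=4)}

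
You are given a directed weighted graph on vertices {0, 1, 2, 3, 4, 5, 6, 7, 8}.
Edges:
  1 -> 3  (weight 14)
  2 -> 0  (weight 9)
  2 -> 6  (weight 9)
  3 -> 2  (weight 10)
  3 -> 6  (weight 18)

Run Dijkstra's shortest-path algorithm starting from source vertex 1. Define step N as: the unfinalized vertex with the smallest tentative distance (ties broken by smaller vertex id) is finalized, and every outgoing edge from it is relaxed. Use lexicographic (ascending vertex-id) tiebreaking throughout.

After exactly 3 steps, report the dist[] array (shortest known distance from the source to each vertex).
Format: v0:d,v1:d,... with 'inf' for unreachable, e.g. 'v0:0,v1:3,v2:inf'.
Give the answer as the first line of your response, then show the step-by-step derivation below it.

v0:33,v1:0,v2:24,v3:14,v4:inf,v5:inf,v6:32,v7:inf,v8:inf

step 1: dist = v0:inf,v1:0,v2:inf,v3:14,v4:inf,v5:inf,v6:inf,v7:inf,v8:inf
step 2: dist = v0:inf,v1:0,v2:24,v3:14,v4:inf,v5:inf,v6:32,v7:inf,v8:inf
step 3: dist = v0:33,v1:0,v2:24,v3:14,v4:inf,v5:inf,v6:32,v7:inf,v8:inf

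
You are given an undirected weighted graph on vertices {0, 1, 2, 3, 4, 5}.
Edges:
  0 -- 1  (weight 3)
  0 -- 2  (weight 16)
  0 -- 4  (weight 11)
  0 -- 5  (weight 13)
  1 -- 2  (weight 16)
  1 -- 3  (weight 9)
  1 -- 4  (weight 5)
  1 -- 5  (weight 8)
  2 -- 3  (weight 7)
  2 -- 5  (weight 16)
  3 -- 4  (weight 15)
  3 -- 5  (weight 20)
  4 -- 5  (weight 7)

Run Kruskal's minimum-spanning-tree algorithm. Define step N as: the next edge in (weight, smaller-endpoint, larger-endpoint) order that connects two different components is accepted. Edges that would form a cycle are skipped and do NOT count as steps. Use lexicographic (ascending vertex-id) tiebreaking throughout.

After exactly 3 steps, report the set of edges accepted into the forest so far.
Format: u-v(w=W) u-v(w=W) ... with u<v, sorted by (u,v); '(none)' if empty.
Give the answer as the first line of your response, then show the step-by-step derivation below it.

0-1(w=3) 1-4(w=5) 2-3(w=7)

step 1: add edge 0-1 (w=3); MST = {0-1(w=3)}
step 2: add edge 1-4 (w=5); MST = {0-1(w=3) 1-4(w=5)}
step 3: add edge 2-3 (w=7); MST = {0-1(w=3) 1-4(w=5) 2-3(w=7)}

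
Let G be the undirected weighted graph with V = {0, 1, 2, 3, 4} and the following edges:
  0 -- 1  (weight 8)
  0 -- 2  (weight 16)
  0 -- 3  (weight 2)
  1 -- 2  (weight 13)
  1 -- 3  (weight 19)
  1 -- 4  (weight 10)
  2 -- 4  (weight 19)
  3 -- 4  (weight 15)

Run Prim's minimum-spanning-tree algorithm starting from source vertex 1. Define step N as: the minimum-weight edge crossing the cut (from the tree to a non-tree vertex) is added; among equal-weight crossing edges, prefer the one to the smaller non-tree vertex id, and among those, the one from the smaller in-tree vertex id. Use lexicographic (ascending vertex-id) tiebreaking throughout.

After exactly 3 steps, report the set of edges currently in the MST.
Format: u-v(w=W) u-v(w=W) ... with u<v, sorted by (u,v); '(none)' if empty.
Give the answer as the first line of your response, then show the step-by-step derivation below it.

0-1(w=8) 0-3(w=2) 1-4(w=10)

step 1: add edge 0-1 (w=8); MST = {0-1(w=8)}
step 2: add edge 0-3 (w=2); MST = {0-1(w=8) 0-3(w=2)}
step 3: add edge 1-4 (w=10); MST = {0-1(w=8) 0-3(w=2) 1-4(w=10)}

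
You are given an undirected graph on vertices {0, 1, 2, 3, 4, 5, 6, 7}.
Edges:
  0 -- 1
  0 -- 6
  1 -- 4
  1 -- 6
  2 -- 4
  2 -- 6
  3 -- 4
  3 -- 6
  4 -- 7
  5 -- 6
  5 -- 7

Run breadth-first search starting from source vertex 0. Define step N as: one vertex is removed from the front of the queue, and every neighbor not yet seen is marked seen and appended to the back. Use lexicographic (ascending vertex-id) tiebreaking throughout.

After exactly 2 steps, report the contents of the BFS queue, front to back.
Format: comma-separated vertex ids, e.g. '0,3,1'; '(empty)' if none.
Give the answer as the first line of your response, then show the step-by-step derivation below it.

6,4

step 1: dequeue 0; queue=[1,6]; order=0
step 2: dequeue 1; queue=[6,4]; order=0,1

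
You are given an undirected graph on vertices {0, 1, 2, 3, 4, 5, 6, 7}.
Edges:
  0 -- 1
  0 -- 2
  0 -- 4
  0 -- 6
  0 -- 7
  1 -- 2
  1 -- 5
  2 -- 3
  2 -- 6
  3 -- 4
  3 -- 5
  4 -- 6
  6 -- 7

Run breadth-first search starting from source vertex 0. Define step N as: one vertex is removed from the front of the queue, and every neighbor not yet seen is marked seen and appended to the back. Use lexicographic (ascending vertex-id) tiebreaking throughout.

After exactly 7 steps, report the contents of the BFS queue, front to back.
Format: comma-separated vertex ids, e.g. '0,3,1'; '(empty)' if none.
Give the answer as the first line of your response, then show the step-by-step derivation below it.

3

step 1: dequeue 0; queue=[1,2,4,6,7]; order=0
step 2: dequeue 1; queue=[2,4,6,7,5]; order=0,1
step 3: dequeue 2; queue=[4,6,7,5,3]; order=0,1,2
step 4: dequeue 4; queue=[6,7,5,3]; order=0,1,2,4
step 5: dequeue 6; queue=[7,5,3]; order=0,1,2,4,6
step 6: dequeue 7; queue=[5,3]; order=0,1,2,4,6,7
step 7: dequeue 5; queue=[3]; order=0,1,2,4,6,7,5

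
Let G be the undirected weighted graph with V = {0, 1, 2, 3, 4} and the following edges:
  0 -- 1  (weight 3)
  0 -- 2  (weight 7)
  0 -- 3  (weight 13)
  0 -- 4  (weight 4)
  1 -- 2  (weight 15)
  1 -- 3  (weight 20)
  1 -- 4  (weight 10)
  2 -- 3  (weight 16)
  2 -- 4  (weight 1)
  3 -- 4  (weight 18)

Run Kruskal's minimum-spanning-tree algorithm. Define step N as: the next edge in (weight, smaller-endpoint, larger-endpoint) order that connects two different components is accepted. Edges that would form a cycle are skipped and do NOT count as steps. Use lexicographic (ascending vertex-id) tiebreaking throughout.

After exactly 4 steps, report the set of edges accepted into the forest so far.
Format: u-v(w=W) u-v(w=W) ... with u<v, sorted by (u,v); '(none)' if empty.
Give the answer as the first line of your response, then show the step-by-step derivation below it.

0-1(w=3) 0-3(w=13) 0-4(w=4) 2-4(w=1)

step 1: add edge 2-4 (w=1); MST = {2-4(w=1)}
step 2: add edge 0-1 (w=3); MST = {0-1(w=3) 2-4(w=1)}
step 3: add edge 0-4 (w=4); MST = {0-1(w=3) 0-4(w=4) 2-4(w=1)}
step 4: add edge 0-3 (w=13); MST = {0-1(w=3) 0-3(w=13) 0-4(w=4) 2-4(w=1)}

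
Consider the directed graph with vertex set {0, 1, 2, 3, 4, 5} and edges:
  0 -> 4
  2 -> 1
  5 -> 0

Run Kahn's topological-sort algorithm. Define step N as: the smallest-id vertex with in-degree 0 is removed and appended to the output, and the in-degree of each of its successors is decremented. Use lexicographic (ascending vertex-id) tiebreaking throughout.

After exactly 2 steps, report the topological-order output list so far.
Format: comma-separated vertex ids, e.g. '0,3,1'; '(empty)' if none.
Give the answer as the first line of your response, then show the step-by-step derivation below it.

2,1

step 1: output 2; order=[2]; indeg=(1,0,0,0,1,0)
step 2: output 1; order=[2,1]; indeg=(1,0,0,0,1,0)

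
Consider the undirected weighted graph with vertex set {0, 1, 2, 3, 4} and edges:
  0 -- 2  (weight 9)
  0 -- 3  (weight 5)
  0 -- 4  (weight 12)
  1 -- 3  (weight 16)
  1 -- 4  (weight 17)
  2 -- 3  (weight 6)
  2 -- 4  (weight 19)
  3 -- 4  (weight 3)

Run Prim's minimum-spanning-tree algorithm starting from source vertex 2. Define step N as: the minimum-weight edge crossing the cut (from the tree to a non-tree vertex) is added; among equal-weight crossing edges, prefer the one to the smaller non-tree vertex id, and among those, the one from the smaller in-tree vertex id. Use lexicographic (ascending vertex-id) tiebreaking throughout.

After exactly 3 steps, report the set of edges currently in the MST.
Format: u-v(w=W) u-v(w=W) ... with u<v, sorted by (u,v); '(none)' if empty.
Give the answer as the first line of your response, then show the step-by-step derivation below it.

0-3(w=5) 2-3(w=6) 3-4(w=3)

step 1: add edge 2-3 (w=6); MST = {2-3(w=6)}
step 2: add edge 3-4 (w=3); MST = {2-3(w=6) 3-4(w=3)}
step 3: add edge 0-3 (w=5); MST = {0-3(w=5) 2-3(w=6) 3-4(w=3)}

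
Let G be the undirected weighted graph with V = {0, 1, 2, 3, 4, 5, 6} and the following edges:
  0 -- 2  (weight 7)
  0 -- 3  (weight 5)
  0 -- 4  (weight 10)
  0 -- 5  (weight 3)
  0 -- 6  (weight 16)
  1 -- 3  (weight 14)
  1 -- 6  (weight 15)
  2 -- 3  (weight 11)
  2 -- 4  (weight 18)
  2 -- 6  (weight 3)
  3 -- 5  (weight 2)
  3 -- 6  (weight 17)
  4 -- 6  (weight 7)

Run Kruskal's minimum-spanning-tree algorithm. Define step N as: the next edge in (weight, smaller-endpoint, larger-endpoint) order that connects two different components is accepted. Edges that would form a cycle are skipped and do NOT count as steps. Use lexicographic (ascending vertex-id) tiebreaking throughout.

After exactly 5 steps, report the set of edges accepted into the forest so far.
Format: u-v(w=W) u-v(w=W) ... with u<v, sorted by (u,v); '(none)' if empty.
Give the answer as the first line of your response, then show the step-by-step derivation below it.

0-2(w=7) 0-5(w=3) 2-6(w=3) 3-5(w=2) 4-6(w=7)

step 1: add edge 3-5 (w=2); MST = {3-5(w=2)}
step 2: add edge 0-5 (w=3); MST = {0-5(w=3) 3-5(w=2)}
step 3: add edge 2-6 (w=3); MST = {0-5(w=3) 2-6(w=3) 3-5(w=2)}
step 4: add edge 0-2 (w=7); MST = {0-2(w=7) 0-5(w=3) 2-6(w=3) 3-5(w=2)}
step 5: add edge 4-6 (w=7); MST = {0-2(w=7) 0-5(w=3) 2-6(w=3) 3-5(w=2) 4-6(w=7)}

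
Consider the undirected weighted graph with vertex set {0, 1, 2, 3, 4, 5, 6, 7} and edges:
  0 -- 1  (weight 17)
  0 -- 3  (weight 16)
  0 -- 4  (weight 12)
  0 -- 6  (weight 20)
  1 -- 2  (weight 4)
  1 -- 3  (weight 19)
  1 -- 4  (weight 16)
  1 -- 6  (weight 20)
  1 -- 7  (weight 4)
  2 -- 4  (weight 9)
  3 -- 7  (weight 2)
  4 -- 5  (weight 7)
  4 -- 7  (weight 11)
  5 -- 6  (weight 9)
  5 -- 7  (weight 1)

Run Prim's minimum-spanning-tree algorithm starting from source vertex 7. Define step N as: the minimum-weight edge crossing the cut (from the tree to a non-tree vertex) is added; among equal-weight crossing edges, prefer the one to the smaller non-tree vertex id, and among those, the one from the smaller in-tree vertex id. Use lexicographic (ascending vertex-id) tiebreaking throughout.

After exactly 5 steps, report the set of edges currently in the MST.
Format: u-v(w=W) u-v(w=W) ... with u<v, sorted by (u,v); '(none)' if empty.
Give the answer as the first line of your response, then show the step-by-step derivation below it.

1-2(w=4) 1-7(w=4) 3-7(w=2) 4-5(w=7) 5-7(w=1)

step 1: add edge 5-7 (w=1); MST = {5-7(w=1)}
step 2: add edge 3-7 (w=2); MST = {3-7(w=2) 5-7(w=1)}
step 3: add edge 1-7 (w=4); MST = {1-7(w=4) 3-7(w=2) 5-7(w=1)}
step 4: add edge 1-2 (w=4); MST = {1-2(w=4) 1-7(w=4) 3-7(w=2) 5-7(w=1)}
step 5: add edge 4-5 (w=7); MST = {1-2(w=4) 1-7(w=4) 3-7(w=2) 4-5(w=7) 5-7(w=1)}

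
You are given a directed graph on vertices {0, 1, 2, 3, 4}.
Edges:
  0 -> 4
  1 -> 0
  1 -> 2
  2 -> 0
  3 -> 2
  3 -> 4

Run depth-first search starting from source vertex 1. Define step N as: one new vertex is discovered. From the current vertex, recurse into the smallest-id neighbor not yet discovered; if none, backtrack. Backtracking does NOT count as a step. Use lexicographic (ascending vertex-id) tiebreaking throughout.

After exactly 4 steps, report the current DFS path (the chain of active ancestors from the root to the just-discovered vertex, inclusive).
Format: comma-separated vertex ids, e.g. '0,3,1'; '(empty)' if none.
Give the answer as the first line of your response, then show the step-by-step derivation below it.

1,2

step 1: discover 1; path=1; order=1
step 2: discover 0; path=1>0; order=1,0
step 3: discover 4; path=1>0>4; order=1,0,4
step 4: discover 2; path=1>2; order=1,0,4,2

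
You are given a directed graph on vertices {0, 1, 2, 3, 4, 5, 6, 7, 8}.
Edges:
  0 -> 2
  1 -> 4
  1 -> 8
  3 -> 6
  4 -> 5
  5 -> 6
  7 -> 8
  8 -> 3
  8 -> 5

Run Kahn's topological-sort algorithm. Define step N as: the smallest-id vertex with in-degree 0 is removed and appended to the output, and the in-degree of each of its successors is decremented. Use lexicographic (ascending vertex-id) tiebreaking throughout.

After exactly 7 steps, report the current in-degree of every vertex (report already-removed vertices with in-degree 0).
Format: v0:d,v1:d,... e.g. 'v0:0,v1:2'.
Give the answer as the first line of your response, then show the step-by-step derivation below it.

v0:0,v1:0,v2:0,v3:0,v4:0,v5:0,v6:1,v7:0,v8:0

step 1: output 0; order=[0]; indeg=(0,0,0,1,1,2,2,0,2)
step 2: output 1; order=[0,1]; indeg=(0,0,0,1,0,2,2,0,1)
step 3: output 2; order=[0,1,2]; indeg=(0,0,0,1,0,2,2,0,1)
step 4: output 4; order=[0,1,2,4]; indeg=(0,0,0,1,0,1,2,0,1)
step 5: output 7; order=[0,1,2,4,7]; indeg=(0,0,0,1,0,1,2,0,0)
step 6: output 8; order=[0,1,2,4,7,8]; indeg=(0,0,0,0,0,0,2,0,0)
step 7: output 3; order=[0,1,2,4,7,8,3]; indeg=(0,0,0,0,0,0,1,0,0)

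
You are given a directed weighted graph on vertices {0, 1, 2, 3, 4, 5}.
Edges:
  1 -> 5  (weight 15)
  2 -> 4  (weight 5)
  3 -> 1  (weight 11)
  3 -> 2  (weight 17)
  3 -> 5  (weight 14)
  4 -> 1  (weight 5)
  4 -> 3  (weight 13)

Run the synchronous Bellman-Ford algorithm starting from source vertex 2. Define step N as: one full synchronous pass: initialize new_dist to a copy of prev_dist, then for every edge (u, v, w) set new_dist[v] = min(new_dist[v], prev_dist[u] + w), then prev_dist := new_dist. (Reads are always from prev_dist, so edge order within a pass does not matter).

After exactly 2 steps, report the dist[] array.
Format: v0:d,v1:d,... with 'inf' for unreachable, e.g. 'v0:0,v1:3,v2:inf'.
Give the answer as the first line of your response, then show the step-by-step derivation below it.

v0:inf,v1:10,v2:0,v3:18,v4:5,v5:inf

step 1: dist = v0:inf,v1:inf,v2:0,v3:inf,v4:5,v5:inf
step 2: dist = v0:inf,v1:10,v2:0,v3:18,v4:5,v5:inf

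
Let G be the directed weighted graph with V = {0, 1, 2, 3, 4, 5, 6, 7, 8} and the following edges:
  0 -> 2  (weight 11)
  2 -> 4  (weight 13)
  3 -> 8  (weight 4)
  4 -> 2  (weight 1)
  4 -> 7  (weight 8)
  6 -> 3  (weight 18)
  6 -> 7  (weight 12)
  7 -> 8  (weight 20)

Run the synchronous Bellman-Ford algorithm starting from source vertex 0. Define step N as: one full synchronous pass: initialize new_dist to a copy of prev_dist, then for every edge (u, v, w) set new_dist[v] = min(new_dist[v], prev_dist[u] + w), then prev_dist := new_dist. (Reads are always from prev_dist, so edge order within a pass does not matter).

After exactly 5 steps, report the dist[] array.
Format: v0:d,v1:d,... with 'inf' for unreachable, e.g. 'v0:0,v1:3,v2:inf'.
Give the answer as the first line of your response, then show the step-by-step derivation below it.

v0:0,v1:inf,v2:11,v3:inf,v4:24,v5:inf,v6:inf,v7:32,v8:52

step 1: dist = v0:0,v1:inf,v2:11,v3:inf,v4:inf,v5:inf,v6:inf,v7:inf,v8:inf
step 2: dist = v0:0,v1:inf,v2:11,v3:inf,v4:24,v5:inf,v6:inf,v7:inf,v8:inf
step 3: dist = v0:0,v1:inf,v2:11,v3:inf,v4:24,v5:inf,v6:inf,v7:32,v8:inf
step 4: dist = v0:0,v1:inf,v2:11,v3:inf,v4:24,v5:inf,v6:inf,v7:32,v8:52
step 5: dist = v0:0,v1:inf,v2:11,v3:inf,v4:24,v5:inf,v6:inf,v7:32,v8:52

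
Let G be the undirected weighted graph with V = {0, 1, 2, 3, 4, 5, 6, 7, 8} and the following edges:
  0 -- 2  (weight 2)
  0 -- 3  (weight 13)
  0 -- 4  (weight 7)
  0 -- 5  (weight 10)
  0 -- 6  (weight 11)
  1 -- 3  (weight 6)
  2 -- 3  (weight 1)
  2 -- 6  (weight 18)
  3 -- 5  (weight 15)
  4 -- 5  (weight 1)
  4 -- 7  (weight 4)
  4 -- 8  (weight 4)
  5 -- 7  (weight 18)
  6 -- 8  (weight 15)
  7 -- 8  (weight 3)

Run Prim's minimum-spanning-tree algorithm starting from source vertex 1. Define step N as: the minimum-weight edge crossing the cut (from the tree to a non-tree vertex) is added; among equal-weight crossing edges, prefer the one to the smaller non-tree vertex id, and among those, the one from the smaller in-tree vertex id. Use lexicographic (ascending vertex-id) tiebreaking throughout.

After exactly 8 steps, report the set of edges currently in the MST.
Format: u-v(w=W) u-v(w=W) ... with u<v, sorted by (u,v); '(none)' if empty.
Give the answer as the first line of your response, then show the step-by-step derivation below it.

0-2(w=2) 0-4(w=7) 0-6(w=11) 1-3(w=6) 2-3(w=1) 4-5(w=1) 4-7(w=4) 7-8(w=3)

step 1: add edge 1-3 (w=6); MST = {1-3(w=6)}
step 2: add edge 2-3 (w=1); MST = {1-3(w=6) 2-3(w=1)}
step 3: add edge 0-2 (w=2); MST = {0-2(w=2) 1-3(w=6) 2-3(w=1)}
step 4: add edge 0-4 (w=7); MST = {0-2(w=2) 0-4(w=7) 1-3(w=6) 2-3(w=1)}
step 5: add edge 4-5 (w=1); MST = {0-2(w=2) 0-4(w=7) 1-3(w=6) 2-3(w=1) 4-5(w=1)}
step 6: add edge 4-7 (w=4); MST = {0-2(w=2) 0-4(w=7) 1-3(w=6) 2-3(w=1) 4-5(w=1) 4-7(w=4)}
step 7: add edge 7-8 (w=3); MST = {0-2(w=2) 0-4(w=7) 1-3(w=6) 2-3(w=1) 4-5(w=1) 4-7(w=4) 7-8(w=3)}
step 8: add edge 0-6 (w=11); MST = {0-2(w=2) 0-4(w=7) 0-6(w=11) 1-3(w=6) 2-3(w=1) 4-5(w=1) 4-7(w=4) 7-8(w=3)}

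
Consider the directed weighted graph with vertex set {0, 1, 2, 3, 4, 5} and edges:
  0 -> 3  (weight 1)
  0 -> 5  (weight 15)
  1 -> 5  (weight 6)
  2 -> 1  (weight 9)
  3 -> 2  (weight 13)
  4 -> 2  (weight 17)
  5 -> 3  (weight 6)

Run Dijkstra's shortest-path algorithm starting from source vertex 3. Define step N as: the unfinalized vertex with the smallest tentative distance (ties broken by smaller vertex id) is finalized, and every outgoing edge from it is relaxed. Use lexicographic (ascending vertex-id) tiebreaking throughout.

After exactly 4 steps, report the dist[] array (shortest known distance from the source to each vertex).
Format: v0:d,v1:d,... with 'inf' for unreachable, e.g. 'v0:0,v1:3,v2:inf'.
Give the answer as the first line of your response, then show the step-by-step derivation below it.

v0:inf,v1:22,v2:13,v3:0,v4:inf,v5:28

step 1: dist = v0:inf,v1:inf,v2:13,v3:0,v4:inf,v5:inf
step 2: dist = v0:inf,v1:22,v2:13,v3:0,v4:inf,v5:inf
step 3: dist = v0:inf,v1:22,v2:13,v3:0,v4:inf,v5:28
step 4: dist = v0:inf,v1:22,v2:13,v3:0,v4:inf,v5:28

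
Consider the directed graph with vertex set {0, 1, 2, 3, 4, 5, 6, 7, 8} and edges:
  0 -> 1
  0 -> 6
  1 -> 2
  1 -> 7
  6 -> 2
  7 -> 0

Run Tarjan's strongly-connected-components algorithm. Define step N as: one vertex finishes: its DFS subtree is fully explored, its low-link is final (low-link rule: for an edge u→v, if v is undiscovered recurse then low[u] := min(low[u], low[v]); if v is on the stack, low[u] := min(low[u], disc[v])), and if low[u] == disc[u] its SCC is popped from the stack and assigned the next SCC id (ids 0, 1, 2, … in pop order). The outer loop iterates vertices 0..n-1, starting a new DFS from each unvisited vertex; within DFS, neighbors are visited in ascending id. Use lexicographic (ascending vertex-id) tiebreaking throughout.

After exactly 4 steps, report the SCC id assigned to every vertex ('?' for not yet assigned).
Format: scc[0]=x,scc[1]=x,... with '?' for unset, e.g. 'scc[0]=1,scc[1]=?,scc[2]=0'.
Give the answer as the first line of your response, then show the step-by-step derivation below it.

scc[0]=?,scc[1]=?,scc[2]=0,scc[3]=?,scc[4]=?,scc[5]=?,scc[6]=1,scc[7]=?,scc[8]=?

step 1: low=(low[0]=0,low[1]=1,low[2]=2,low[3]=?,low[4]=?,low[5]=?,low[6]=?,low[7]=?,low[8]=?); scc=(scc[0]=?,scc[1]=?,scc[2]=0,scc[3]=?,scc[4]=?,scc[5]=?,scc[6]=?,scc[7]=?,scc[8]=?)
step 2: low=(low[0]=0,low[1]=1,low[2]=2,low[3]=?,low[4]=?,low[5]=?,low[6]=?,low[7]=0,low[8]=?); scc=(scc[0]=?,scc[1]=?,scc[2]=0,scc[3]=?,scc[4]=?,scc[5]=?,scc[6]=?,scc[7]=?,scc[8]=?)
step 3: low=(low[0]=0,low[1]=0,low[2]=2,low[3]=?,low[4]=?,low[5]=?,low[6]=?,low[7]=0,low[8]=?); scc=(scc[0]=?,scc[1]=?,scc[2]=0,scc[3]=?,scc[4]=?,scc[5]=?,scc[6]=?,scc[7]=?,scc[8]=?)
step 4: low=(low[0]=0,low[1]=0,low[2]=2,low[3]=?,low[4]=?,low[5]=?,low[6]=4,low[7]=0,low[8]=?); scc=(scc[0]=?,scc[1]=?,scc[2]=0,scc[3]=?,scc[4]=?,scc[5]=?,scc[6]=1,scc[7]=?,scc[8]=?)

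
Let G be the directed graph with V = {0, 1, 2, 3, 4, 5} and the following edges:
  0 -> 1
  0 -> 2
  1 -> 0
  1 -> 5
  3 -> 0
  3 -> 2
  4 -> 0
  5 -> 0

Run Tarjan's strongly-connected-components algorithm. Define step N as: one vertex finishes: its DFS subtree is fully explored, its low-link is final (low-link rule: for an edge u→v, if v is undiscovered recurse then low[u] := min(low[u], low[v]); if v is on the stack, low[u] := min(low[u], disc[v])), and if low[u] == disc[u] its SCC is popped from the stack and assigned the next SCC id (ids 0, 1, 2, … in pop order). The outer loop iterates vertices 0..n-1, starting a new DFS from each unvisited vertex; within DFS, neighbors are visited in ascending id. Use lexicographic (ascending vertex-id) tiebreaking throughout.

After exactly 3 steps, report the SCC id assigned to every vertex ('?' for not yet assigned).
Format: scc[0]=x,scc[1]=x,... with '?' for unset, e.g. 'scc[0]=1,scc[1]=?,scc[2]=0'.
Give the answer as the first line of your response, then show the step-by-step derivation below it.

scc[0]=?,scc[1]=?,scc[2]=0,scc[3]=?,scc[4]=?,scc[5]=?

step 1: low=(low[0]=0,low[1]=0,low[2]=?,low[3]=?,low[4]=?,low[5]=0); scc=(scc[0]=?,scc[1]=?,scc[2]=?,scc[3]=?,scc[4]=?,scc[5]=?)
step 2: low=(low[0]=0,low[1]=0,low[2]=?,low[3]=?,low[4]=?,low[5]=0); scc=(scc[0]=?,scc[1]=?,scc[2]=?,scc[3]=?,scc[4]=?,scc[5]=?)
step 3: low=(low[0]=0,low[1]=0,low[2]=3,low[3]=?,low[4]=?,low[5]=0); scc=(scc[0]=?,scc[1]=?,scc[2]=0,scc[3]=?,scc[4]=?,scc[5]=?)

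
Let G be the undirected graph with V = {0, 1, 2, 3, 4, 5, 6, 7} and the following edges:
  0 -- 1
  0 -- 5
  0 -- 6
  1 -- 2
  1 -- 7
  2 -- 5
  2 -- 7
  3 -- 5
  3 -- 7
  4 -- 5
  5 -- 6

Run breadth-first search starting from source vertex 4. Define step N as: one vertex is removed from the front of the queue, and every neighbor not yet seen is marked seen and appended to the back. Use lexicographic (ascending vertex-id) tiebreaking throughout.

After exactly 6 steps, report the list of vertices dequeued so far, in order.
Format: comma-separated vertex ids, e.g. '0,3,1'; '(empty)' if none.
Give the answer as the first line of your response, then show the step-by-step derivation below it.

4,5,0,2,3,6

step 1: dequeue 4; queue=[5]; order=4
step 2: dequeue 5; queue=[0,2,3,6]; order=4,5
step 3: dequeue 0; queue=[2,3,6,1]; order=4,5,0
step 4: dequeue 2; queue=[3,6,1,7]; order=4,5,0,2
step 5: dequeue 3; queue=[6,1,7]; order=4,5,0,2,3
step 6: dequeue 6; queue=[1,7]; order=4,5,0,2,3,6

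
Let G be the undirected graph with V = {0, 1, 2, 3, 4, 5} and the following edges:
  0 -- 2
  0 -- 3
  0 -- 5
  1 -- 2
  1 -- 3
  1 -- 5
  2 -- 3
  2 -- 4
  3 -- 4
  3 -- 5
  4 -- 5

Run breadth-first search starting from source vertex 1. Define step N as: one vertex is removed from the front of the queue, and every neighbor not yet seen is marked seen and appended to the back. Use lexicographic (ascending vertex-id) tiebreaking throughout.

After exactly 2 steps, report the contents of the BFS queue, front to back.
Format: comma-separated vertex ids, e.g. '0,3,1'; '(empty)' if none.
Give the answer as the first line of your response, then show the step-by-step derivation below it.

3,5,0,4

step 1: dequeue 1; queue=[2,3,5]; order=1
step 2: dequeue 2; queue=[3,5,0,4]; order=1,2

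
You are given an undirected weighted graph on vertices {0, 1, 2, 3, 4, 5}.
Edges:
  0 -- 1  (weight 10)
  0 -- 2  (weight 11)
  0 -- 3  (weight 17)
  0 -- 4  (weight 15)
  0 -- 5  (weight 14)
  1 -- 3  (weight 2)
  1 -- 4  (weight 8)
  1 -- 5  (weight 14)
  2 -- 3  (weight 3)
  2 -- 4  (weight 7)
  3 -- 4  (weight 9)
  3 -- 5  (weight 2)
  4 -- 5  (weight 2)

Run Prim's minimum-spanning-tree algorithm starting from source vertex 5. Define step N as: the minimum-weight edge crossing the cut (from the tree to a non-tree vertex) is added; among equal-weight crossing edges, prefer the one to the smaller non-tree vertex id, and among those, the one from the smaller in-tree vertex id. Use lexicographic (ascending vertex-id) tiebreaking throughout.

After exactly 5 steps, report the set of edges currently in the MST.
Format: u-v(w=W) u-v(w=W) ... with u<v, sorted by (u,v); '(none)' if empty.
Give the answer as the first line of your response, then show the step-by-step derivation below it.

0-1(w=10) 1-3(w=2) 2-3(w=3) 3-5(w=2) 4-5(w=2)

step 1: add edge 3-5 (w=2); MST = {3-5(w=2)}
step 2: add edge 1-3 (w=2); MST = {1-3(w=2) 3-5(w=2)}
step 3: add edge 4-5 (w=2); MST = {1-3(w=2) 3-5(w=2) 4-5(w=2)}
step 4: add edge 2-3 (w=3); MST = {1-3(w=2) 2-3(w=3) 3-5(w=2) 4-5(w=2)}
step 5: add edge 0-1 (w=10); MST = {0-1(w=10) 1-3(w=2) 2-3(w=3) 3-5(w=2) 4-5(w=2)}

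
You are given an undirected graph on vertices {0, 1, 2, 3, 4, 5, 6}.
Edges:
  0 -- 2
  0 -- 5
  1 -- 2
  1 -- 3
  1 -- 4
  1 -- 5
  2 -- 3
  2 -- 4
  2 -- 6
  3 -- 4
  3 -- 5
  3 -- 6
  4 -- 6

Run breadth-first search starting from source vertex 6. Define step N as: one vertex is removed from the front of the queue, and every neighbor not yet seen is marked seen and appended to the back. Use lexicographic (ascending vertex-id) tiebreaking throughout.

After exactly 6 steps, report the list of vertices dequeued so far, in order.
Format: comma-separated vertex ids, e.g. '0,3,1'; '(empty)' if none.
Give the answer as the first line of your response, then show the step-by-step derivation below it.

6,2,3,4,0,1

step 1: dequeue 6; queue=[2,3,4]; order=6
step 2: dequeue 2; queue=[3,4,0,1]; order=6,2
step 3: dequeue 3; queue=[4,0,1,5]; order=6,2,3
step 4: dequeue 4; queue=[0,1,5]; order=6,2,3,4
step 5: dequeue 0; queue=[1,5]; order=6,2,3,4,0
step 6: dequeue 1; queue=[5]; order=6,2,3,4,0,1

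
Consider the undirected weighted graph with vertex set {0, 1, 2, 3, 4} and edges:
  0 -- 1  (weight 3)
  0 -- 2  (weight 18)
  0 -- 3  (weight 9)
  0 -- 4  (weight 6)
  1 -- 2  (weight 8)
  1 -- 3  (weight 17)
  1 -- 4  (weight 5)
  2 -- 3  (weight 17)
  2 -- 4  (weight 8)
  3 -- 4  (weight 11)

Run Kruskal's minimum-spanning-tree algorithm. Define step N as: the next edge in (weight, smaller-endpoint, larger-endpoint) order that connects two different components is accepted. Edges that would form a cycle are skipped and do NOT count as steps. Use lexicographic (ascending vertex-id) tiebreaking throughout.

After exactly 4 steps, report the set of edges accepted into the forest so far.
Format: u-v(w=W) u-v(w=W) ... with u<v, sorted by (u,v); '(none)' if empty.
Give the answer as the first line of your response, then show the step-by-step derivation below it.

0-1(w=3) 0-3(w=9) 1-2(w=8) 1-4(w=5)

step 1: add edge 0-1 (w=3); MST = {0-1(w=3)}
step 2: add edge 1-4 (w=5); MST = {0-1(w=3) 1-4(w=5)}
step 3: add edge 1-2 (w=8); MST = {0-1(w=3) 1-2(w=8) 1-4(w=5)}
step 4: add edge 0-3 (w=9); MST = {0-1(w=3) 0-3(w=9) 1-2(w=8) 1-4(w=5)}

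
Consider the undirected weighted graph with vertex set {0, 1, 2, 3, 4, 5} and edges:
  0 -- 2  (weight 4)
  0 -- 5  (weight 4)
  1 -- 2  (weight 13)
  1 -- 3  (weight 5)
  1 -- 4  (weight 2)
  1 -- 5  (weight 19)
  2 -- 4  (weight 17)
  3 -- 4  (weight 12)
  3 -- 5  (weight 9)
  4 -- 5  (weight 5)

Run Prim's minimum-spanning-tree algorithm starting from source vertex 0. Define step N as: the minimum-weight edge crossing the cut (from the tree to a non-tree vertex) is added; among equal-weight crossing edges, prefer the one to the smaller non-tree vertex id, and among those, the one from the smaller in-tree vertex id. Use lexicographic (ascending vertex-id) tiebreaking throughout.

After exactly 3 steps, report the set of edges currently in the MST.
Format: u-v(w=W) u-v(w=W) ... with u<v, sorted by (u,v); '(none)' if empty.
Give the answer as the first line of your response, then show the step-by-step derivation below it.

0-2(w=4) 0-5(w=4) 4-5(w=5)

step 1: add edge 0-2 (w=4); MST = {0-2(w=4)}
step 2: add edge 0-5 (w=4); MST = {0-2(w=4) 0-5(w=4)}
step 3: add edge 4-5 (w=5); MST = {0-2(w=4) 0-5(w=4) 4-5(w=5)}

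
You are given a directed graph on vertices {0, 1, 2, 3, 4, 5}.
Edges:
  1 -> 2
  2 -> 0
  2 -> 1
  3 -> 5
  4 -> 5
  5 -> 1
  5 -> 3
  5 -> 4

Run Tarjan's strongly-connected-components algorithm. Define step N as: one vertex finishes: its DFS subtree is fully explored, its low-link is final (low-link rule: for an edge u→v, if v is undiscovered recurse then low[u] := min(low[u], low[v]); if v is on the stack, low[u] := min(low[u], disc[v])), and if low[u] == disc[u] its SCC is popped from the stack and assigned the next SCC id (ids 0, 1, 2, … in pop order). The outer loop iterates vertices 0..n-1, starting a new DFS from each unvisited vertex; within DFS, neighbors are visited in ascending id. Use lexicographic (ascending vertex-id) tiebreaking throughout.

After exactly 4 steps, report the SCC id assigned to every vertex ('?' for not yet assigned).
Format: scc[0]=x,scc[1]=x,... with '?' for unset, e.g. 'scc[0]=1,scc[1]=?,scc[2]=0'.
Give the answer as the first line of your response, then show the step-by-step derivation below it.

scc[0]=0,scc[1]=1,scc[2]=1,scc[3]=?,scc[4]=?,scc[5]=?

step 1: low=(low[0]=0,low[1]=?,low[2]=?,low[3]=?,low[4]=?,low[5]=?); scc=(scc[0]=0,scc[1]=?,scc[2]=?,scc[3]=?,scc[4]=?,scc[5]=?)
step 2: low=(low[0]=0,low[1]=1,low[2]=1,low[3]=?,low[4]=?,low[5]=?); scc=(scc[0]=0,scc[1]=?,scc[2]=?,scc[3]=?,scc[4]=?,scc[5]=?)
step 3: low=(low[0]=0,low[1]=1,low[2]=1,low[3]=?,low[4]=?,low[5]=?); scc=(scc[0]=0,scc[1]=1,scc[2]=1,scc[3]=?,scc[4]=?,scc[5]=?)
step 4: low=(low[0]=0,low[1]=1,low[2]=1,low[3]=3,low[4]=4,low[5]=3); scc=(scc[0]=0,scc[1]=1,scc[2]=1,scc[3]=?,scc[4]=?,scc[5]=?)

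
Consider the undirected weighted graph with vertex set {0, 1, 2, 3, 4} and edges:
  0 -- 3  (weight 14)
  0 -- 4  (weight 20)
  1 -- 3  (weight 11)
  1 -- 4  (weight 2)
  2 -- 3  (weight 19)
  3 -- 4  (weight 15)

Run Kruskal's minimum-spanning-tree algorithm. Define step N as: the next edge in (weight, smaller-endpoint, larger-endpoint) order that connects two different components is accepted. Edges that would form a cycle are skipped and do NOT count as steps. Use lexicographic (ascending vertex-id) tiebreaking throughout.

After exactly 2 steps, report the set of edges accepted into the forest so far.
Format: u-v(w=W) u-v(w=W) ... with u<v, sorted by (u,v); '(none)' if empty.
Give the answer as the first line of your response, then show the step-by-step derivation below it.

1-3(w=11) 1-4(w=2)

step 1: add edge 1-4 (w=2); MST = {1-4(w=2)}
step 2: add edge 1-3 (w=11); MST = {1-3(w=11) 1-4(w=2)}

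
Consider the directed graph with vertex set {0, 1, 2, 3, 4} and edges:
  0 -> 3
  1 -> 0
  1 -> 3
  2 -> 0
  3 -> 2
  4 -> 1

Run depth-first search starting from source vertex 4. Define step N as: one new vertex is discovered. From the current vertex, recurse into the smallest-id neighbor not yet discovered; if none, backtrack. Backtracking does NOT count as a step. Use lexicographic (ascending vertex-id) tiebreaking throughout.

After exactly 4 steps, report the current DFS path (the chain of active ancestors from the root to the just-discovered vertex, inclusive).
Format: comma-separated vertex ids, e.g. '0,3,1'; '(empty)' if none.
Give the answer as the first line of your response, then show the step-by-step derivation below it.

4,1,0,3

step 1: discover 4; path=4; order=4
step 2: discover 1; path=4>1; order=4,1
step 3: discover 0; path=4>1>0; order=4,1,0
step 4: discover 3; path=4>1>0>3; order=4,1,0,3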